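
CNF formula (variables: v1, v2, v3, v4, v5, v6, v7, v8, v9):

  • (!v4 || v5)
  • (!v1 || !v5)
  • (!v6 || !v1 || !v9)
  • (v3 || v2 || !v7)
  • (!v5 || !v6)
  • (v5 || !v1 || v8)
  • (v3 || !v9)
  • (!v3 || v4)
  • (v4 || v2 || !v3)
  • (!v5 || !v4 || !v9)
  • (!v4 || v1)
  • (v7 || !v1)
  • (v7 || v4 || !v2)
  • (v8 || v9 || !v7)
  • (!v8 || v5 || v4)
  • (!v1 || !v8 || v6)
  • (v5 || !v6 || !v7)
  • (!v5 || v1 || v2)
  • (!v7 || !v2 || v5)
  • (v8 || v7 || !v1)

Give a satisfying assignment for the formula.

v1=False, v2=False, v3=False, v4=False, v5=False, v6=False, v7=False, v8=False, v9=False

Try v1 = False.
  then v4 is forced to False.
  then v3 is forced to False.
  then v9 is forced to False.
Branch on v2: take v2 = False.
  then v7 is forced to False.
  then v5 is forced to False.
  then v8 is forced to False.
v6 is now unconstrained; take v6 = False.
Every clause has at least one true literal under this assignment.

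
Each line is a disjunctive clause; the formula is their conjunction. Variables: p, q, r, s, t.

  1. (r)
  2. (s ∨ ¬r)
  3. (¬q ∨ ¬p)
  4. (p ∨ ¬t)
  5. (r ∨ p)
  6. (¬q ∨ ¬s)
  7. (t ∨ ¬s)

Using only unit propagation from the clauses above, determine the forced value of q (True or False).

False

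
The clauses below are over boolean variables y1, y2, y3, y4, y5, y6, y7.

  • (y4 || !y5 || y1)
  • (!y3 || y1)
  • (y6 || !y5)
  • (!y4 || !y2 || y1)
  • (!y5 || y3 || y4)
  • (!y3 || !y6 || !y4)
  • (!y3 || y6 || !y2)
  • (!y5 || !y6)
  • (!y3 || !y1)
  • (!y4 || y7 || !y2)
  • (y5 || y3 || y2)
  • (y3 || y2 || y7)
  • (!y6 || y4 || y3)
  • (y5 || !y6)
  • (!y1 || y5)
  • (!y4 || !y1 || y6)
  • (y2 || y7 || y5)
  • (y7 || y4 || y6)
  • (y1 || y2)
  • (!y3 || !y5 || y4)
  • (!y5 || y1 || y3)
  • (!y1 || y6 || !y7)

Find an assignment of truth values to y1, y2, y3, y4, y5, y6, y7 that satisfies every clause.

y1 = F, y2 = T, y3 = F, y4 = F, y5 = F, y6 = F, y7 = T

Try y1 = False.
  then y3 is forced to False.
  then y2 is forced to True.
  then y4 is forced to False.
  then y5 is forced to False.
  then y6 is forced to False.
  then y7 is forced to True.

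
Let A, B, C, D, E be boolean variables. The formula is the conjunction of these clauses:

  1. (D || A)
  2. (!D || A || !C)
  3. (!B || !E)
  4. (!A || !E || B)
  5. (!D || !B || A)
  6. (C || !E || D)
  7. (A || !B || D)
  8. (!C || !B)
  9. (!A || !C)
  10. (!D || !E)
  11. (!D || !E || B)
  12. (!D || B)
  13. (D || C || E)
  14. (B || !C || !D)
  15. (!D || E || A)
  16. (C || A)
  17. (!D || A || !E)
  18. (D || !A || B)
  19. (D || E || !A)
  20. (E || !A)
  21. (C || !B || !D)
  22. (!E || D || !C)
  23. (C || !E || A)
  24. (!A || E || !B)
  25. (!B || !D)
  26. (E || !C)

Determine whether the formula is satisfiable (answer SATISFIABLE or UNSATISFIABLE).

UNSATISFIABLE

D = True:
  propagation gives E=False, B=True; an empty clause results — contradiction.
D = False:
  propagation gives A=True, C=False, E=False; an empty clause results — contradiction.
Every branch closes, so no satisfying assignment exists.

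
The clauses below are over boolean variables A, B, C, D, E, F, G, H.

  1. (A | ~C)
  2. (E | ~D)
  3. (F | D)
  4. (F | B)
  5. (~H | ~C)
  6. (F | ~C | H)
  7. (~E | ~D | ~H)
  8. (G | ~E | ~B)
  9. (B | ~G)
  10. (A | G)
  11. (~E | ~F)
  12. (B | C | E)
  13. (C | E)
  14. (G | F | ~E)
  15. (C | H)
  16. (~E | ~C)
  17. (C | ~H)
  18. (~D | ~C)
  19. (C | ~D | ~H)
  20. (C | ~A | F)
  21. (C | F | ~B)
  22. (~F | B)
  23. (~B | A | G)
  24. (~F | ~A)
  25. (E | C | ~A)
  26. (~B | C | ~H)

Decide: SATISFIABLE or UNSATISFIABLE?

C = True:
  propagation gives A=True, H=False, F=True; an empty clause results — contradiction.
C = False:
  propagation gives E=True, F=False, D=True, B=True; an empty clause results — contradiction.
Every branch closes, so no satisfying assignment exists.

UNSATISFIABLE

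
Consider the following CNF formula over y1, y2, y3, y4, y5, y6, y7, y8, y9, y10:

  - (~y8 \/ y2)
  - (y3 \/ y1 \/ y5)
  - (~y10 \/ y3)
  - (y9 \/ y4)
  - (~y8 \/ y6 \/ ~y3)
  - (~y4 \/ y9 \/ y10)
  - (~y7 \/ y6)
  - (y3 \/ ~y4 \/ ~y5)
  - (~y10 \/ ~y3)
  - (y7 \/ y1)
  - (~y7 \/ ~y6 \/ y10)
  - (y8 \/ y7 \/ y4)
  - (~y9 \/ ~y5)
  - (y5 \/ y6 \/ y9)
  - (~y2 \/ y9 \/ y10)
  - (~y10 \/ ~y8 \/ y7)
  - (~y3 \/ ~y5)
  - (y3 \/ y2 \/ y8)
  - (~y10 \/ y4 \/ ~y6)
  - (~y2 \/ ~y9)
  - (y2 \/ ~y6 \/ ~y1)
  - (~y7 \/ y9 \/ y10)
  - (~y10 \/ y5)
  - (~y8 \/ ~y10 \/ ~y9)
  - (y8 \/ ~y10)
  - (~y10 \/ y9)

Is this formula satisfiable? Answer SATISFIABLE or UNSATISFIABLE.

Try y1 = True.
Try y2 = False.
  then y8 is forced to False.
  then y3 is forced to True.
  then y10 is forced to False.
  then y5 is forced to False.
  then y6 is forced to False.
  then y7 is forced to False.
  then y4 is forced to True.
  then y9 is forced to True.
So y1=True  y2=False  y3=True  y4=True  y5=False  y6=False  y7=False  y8=False  y9=True  y10=False is a satisfying assignment.

SATISFIABLE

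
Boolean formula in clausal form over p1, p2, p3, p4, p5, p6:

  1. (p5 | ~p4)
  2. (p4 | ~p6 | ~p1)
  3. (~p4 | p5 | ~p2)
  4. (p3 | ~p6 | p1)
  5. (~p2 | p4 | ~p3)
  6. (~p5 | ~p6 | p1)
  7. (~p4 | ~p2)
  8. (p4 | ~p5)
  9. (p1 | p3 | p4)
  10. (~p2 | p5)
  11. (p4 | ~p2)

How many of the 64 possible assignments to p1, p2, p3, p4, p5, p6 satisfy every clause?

10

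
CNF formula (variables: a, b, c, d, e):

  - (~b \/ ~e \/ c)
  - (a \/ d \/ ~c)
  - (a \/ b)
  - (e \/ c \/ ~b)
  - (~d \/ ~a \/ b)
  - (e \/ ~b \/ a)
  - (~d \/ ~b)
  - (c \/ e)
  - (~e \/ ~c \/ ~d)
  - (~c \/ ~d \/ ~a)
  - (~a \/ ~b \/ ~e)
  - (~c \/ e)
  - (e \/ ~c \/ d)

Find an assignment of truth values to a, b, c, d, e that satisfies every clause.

Set a = True and propagate.
Branch on b: take b = False.
  then d is forced to False.
Branch on c: take c = True.
  then e is forced to True.

a = T  b = F  c = T  d = F  e = T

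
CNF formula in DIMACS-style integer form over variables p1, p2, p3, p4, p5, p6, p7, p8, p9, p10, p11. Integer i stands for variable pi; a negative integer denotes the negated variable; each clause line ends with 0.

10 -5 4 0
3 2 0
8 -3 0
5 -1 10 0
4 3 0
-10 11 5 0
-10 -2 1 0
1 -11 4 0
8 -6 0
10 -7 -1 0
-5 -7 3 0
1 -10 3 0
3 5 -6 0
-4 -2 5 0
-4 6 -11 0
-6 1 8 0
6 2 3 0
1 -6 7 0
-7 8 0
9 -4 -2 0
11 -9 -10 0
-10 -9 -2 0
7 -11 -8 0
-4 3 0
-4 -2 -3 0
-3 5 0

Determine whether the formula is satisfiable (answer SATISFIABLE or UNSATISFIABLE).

Set p1 = True and propagate.
Set p2 = False and propagate.
  then p3 is forced to True.
  then p8 is forced to True.
  then p5 is forced to True.
The remaining clauses are satisfied by p4 = True, p6 = True, p7 = False, p9 = False, p10 = False, p11 = False.
So p1=1  p2=0  p3=1  p4=1  p5=1  p6=1  p7=0  p8=1  p9=0  p10=0  p11=0 is a satisfying assignment.

SATISFIABLE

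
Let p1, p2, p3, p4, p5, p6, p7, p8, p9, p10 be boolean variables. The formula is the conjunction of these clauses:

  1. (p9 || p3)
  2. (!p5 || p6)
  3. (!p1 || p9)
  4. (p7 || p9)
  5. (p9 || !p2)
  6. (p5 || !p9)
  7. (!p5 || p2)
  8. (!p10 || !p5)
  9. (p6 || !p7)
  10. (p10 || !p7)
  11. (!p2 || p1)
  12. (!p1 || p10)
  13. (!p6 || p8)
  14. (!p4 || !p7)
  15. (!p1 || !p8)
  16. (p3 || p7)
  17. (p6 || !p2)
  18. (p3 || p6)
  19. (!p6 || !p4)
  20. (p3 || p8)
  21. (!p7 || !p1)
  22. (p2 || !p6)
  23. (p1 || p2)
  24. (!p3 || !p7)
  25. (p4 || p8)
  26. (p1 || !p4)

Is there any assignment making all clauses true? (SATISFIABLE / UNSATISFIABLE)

p1 = True:
  propagation gives p9=True, p5=True, p6=True, p2=True; an empty clause results — contradiction.
p1 = False:
  propagation gives p2=False; an empty clause results — contradiction.
Every branch closes, so no satisfying assignment exists.

UNSATISFIABLE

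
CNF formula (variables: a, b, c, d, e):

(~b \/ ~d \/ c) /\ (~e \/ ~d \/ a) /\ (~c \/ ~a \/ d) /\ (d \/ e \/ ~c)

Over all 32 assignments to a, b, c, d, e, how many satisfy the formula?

Split on d, then c.
  d=1, c=1: b free; 3 ways for (a,e) × 2^1 = 6.
  d=1, c=0: remaining (a,b,e) ∈ {(0,0,0); (1,0,0); (1,0,1)} — 3.
  d=0, c=1: remaining (a,b,e) ∈ {(0,0,1); (0,1,1)} — 2.
  d=0, c=0: a, b, e free → 2^3 = 8.
Total: 6 + 3 + 2 + 8 = 19.

19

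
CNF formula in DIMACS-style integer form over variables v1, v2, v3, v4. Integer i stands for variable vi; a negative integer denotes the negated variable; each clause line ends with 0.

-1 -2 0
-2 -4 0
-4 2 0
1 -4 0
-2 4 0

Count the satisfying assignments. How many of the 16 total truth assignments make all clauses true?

Satisfying assignments:
  v1=0 v2=0 v3=0 v4=0
  v1=0 v2=0 v3=1 v4=0
  v1=1 v2=0 v3=0 v4=0
  v1=1 v2=0 v3=1 v4=0
That's 4 in total.

4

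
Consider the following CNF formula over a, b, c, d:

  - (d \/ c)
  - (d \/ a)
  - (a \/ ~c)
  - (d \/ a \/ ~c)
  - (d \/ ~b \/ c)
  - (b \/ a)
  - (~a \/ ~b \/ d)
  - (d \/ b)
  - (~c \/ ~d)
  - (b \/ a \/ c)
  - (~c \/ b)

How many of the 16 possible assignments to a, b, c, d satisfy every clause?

The models are:
  a=F b=T c=F d=T
  a=T b=F c=F d=T
  a=T b=T c=F d=T
That's 3 in total.

3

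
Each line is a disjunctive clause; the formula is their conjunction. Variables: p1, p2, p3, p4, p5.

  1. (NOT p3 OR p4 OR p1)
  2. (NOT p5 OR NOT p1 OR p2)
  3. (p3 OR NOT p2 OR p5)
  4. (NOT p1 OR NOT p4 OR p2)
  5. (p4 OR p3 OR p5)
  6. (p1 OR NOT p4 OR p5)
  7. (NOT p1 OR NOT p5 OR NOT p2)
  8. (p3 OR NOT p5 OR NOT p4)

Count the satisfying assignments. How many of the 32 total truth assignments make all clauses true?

7

The models are:
  p1=0 p2=0 p3=0 p4=0 p5=1
  p1=0 p2=0 p3=1 p4=1 p5=1
  p1=0 p2=1 p3=0 p4=0 p5=1
  p1=0 p2=1 p3=1 p4=1 p5=1
  p1=1 p2=0 p3=1 p4=0 p5=0
  p1=1 p2=1 p3=1 p4=0 p5=0
  p1=1 p2=1 p3=1 p4=1 p5=0
That's 7 in total.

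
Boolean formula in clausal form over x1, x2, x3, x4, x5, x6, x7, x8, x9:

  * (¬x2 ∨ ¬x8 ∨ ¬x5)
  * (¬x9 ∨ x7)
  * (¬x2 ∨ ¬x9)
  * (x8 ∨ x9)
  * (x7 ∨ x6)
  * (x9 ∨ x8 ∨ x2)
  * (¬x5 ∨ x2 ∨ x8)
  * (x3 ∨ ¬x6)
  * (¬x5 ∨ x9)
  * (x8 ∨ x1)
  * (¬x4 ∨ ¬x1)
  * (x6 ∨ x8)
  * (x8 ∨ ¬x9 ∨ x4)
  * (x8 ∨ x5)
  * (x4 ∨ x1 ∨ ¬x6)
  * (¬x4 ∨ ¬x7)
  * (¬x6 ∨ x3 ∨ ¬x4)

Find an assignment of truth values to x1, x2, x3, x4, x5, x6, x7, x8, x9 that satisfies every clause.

x1=F, x2=F, x3=F, x4=F, x5=F, x6=F, x7=T, x8=T, x9=T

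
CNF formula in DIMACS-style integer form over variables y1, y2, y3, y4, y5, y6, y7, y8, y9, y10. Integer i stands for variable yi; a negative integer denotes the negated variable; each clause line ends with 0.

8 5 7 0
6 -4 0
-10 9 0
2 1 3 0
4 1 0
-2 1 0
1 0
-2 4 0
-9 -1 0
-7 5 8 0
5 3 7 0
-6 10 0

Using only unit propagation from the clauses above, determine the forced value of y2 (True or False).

False

(y1) stands alone — y1 = True.
In (~y1 \/ ~y9), ~y1 is now false; ~y9 must hold, so y9 = False.
(y9 \/ ~y10): since y9 = False, the clause reduces to (~y10). y10 = False.
(~y6 \/ y10): since y10 = False, the clause reduces to (~y6). y6 = False.
In (y6 \/ ~y4), y6 is now false; ~y4 must hold, so y4 = False.
From (y4 \/ ~y2) and y4 = False: y2 = False.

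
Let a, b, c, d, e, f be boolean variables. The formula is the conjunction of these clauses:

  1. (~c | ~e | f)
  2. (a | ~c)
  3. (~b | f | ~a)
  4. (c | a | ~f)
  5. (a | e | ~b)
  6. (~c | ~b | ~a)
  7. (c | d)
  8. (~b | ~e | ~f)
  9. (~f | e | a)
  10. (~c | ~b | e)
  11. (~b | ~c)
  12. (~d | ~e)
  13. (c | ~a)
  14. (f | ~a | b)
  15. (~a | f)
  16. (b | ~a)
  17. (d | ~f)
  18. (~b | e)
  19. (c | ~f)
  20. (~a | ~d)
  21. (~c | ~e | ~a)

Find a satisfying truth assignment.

a = F, b = F, c = F, d = T, e = F, f = F

Check each clause:
  1. (~c | ~e | f) — ~e is true.
  2. (~c | a) — ~c is true.
  3. (f | ~a | ~b) — ~a is true.
  4. (c | ~f | a) — ~f is true.
  5. (a | e | ~b) — ~b is true.
  6. (~c | ~b | ~a) — ~c is true.
  7. (d | c) — d is true.
  8. (~f | ~b | ~e) — ~f is true.
  9. (~f | a | e) — ~f is true.
  10. (e | ~b | ~c) — ~c is true.
  11. (~c | ~b) — ~c is true.
  12. (~e | ~d) — ~e is true.
  13. (~a | c) — ~a is true.
  14. (f | ~a | b) — ~a is true.
  15. (~a | f) — ~a is true.
  16. (b | ~a) — ~a is true.
  17. (~f | d) — ~f is true.
  18. (~b | e) — ~b is true.
  19. (~f | c) — ~f is true.
  20. (~a | ~d) — ~a is true.
  21. (~c | ~e | ~a) — ~e is true.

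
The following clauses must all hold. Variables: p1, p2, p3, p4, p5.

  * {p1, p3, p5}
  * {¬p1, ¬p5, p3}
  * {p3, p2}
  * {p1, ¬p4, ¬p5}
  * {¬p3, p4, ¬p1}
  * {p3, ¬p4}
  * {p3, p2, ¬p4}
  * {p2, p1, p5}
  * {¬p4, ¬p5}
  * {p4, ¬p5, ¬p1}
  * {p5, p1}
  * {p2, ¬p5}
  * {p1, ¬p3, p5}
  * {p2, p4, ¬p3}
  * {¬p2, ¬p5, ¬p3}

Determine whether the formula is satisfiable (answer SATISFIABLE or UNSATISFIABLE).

SATISFIABLE

Branch on p1: take p1 = True.
The remaining clauses are satisfied by p2 = True, p3 = True, p4 = True, p5 = False.
Every clause has at least one true literal under this assignment.
So p1 = True, p2 = True, p3 = True, p4 = True, p5 = False is a satisfying assignment.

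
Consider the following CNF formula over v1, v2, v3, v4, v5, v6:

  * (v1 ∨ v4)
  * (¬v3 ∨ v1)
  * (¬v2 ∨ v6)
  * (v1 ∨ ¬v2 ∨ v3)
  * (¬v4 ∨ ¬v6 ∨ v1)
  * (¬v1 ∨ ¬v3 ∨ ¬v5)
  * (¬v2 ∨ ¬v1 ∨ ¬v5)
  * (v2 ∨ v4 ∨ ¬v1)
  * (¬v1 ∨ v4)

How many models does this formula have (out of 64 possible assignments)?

10

Split on v1, then v2.
  v1=1, v2=1: remaining (v3,v4,v5,v6) ∈ {(0,1,0,1); (1,1,0,1)} — 2.
  v1=1, v2=0: v6 free; 3 ways for (v3,v4,v5) × 2^1 = 6.
  v1=0, v2=1: a clause becomes empty — 0.
  v1=0, v2=0: remaining (v3,v4,v5,v6) ∈ {(0,1,0,0); (0,1,1,0)} — 2.
Total: 2 + 6 + 0 + 2 = 10.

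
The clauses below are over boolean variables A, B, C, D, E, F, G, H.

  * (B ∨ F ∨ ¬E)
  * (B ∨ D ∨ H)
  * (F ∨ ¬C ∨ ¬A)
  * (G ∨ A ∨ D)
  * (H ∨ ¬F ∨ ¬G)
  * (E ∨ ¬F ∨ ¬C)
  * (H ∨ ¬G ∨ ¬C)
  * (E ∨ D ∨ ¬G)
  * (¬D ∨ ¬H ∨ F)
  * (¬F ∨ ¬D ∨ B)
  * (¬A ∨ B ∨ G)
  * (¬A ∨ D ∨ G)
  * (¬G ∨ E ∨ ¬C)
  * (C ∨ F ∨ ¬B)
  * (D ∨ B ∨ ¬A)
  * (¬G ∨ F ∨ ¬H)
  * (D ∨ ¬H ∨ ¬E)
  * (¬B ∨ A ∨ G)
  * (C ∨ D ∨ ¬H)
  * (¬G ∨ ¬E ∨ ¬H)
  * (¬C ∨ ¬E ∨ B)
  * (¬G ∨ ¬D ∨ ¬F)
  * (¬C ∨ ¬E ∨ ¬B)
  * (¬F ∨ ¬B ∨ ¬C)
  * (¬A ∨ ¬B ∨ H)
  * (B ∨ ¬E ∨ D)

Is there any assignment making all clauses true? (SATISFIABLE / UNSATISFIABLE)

SATISFIABLE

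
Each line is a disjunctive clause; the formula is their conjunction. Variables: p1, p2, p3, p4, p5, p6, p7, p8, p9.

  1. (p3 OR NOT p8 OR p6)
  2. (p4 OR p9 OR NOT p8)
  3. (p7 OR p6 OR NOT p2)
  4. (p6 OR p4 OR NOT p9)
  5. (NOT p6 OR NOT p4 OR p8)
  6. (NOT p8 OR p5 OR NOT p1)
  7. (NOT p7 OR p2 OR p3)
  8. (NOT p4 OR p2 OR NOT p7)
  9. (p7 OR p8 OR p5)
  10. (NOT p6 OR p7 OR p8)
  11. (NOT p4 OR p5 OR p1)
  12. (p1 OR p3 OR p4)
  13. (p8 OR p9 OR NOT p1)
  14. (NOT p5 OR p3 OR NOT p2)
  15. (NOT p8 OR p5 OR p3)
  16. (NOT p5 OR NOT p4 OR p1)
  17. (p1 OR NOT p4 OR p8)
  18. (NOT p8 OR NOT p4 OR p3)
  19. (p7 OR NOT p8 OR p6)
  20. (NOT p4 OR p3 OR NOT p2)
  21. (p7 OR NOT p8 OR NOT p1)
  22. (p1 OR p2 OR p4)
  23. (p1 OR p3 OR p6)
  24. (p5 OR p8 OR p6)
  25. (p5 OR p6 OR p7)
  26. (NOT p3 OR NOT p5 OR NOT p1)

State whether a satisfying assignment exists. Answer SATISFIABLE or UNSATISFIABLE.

Try p1 = False.
Set p2 = True and propagate.
Branch on p3: take p3 = True.
The remaining clauses are satisfied by p4 = False, p5 = True, p6 = True, p7 = True, p8 = True, p9 = True.
Every clause has at least one true literal under this assignment.
So p1=False, p2=True, p3=True, p4=False, p5=True, p6=True, p7=True, p8=True, p9=True is a satisfying assignment.

SATISFIABLE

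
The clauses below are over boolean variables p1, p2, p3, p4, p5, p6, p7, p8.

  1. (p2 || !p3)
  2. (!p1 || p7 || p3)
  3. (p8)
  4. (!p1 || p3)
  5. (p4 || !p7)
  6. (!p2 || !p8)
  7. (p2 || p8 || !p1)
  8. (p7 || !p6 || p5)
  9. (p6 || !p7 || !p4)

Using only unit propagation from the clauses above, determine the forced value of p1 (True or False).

False

(p8) is a unit clause: p8 = True.
From (!p2 || !p8) and p8 = True: p2 = False.
In (!p3 || p2), p2 is now false; !p3 must hold, so p3 = False.
(!p1 || p3): since p3 = False, the clause reduces to (!p1). p1 = False.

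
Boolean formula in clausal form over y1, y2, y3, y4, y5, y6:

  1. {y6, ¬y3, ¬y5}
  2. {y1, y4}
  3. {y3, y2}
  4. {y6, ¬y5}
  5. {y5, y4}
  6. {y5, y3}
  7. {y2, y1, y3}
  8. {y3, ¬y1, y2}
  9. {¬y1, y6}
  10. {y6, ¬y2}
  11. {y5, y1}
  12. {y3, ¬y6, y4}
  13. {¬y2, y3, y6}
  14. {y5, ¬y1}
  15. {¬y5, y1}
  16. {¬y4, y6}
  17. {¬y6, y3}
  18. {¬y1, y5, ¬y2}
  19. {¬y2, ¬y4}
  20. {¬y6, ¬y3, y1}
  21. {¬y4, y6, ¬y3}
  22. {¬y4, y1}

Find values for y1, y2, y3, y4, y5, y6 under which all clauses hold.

y1 = True, y2 = False, y3 = True, y4 = True, y5 = True, y6 = True

Check each clause:
  1. {¬y3, y6, ¬y5} — y6 is true.
  2. {y4, y1} — y1 is true.
  3. {y2, y3} — y3 is true.
  4. {y6, ¬y5} — y6 is true.
  5. {y4, y5} — y4 is true.
  6. {y3, y5} — y3 is true.
  7. {y1, y2, y3} — y1 is true.
  8. {¬y1, y3, y2} — y3 is true.
  9. {y6, ¬y1} — y6 is true.
  10. {y6, ¬y2} — ¬y2 is true.
  11. {y5, y1} — y1 is true.
  12. {y4, y3, ¬y6} — y3 is true.
  13. {¬y2, y3, y6} — y3 is true.
  14. {¬y1, y5} — y5 is true.
  15. {¬y5, y1} — y1 is true.
  16. {¬y4, y6} — y6 is true.
  17. {¬y6, y3} — y3 is true.
  18. {y5, ¬y2, ¬y1} — y5 is true.
  19. {¬y4, ¬y2} — ¬y2 is true.
  20. {y1, ¬y3, ¬y6} — y1 is true.
  21. {¬y4, y6, ¬y3} — y6 is true.
  22. {¬y4, y1} — y1 is true.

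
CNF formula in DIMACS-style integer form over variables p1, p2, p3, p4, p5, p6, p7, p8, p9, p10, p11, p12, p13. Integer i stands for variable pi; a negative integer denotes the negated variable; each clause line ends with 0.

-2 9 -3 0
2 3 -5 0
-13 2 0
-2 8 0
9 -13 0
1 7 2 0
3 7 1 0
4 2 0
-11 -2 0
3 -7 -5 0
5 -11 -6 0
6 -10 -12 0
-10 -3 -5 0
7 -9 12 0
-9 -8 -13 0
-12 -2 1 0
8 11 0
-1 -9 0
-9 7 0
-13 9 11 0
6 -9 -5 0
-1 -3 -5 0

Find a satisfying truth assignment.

p1=T, p2=T, p3=F, p4=F, p5=F, p6=T, p7=F, p8=T, p9=F, p10=T, p11=F, p12=F, p13=F

Pure literal: p13 appears only negated; assign p13 = False.
Set p1 = True and propagate.
  then p9 is forced to False.
Set p2 = True and propagate.
  then p3 is forced to False.
  then p8 is forced to True.
  then p11 is forced to False.
Branch on p5: take p5 = False.
The remaining clauses are satisfied by p4 = False, p6 = True, p7 = False, p10 = True, p12 = False.
Every clause has at least one true literal under this assignment.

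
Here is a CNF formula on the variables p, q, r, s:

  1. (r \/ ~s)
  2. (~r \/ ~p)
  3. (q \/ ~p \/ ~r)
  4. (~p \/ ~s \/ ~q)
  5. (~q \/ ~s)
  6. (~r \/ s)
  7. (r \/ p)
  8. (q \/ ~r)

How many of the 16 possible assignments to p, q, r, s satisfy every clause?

2

The models are:
  p=T q=F r=F s=F
  p=T q=T r=F s=F
That's 2 in total.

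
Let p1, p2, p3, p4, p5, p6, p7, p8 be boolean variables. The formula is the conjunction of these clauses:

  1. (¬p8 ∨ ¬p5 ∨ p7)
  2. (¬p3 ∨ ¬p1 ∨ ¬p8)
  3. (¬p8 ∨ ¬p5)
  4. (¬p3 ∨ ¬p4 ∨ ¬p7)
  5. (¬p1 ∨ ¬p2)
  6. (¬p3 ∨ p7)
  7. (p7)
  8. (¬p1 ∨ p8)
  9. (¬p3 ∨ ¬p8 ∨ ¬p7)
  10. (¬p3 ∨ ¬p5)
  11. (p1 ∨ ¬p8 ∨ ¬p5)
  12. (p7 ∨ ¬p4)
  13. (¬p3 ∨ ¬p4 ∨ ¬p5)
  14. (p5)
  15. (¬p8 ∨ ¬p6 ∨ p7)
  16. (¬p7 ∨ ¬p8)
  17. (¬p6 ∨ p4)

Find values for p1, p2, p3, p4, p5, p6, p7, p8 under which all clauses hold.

The clause (p7) is unit: p7 must be True.
Unit propagation: (p5) forces p5 = True.
Unit propagation: (¬p8) forces p8 = False.
Unit propagation: (¬p1) forces p1 = False.
The clause (¬p3) is unit: p3 must be False.
p4 occurs only positively in the remaining clauses — set p4 = True.
p2, p6 are now unconstrained; take p2 = True, p6 = True.

p1 = F, p2 = T, p3 = F, p4 = T, p5 = T, p6 = T, p7 = T, p8 = F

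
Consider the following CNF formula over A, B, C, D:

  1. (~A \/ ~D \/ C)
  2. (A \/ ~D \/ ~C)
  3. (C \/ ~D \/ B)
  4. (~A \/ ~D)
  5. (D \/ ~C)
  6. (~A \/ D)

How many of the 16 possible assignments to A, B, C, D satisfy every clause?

3

The models are:
  A=0 B=0 C=0 D=0
  A=0 B=1 C=0 D=0
  A=0 B=1 C=0 D=1
Count: 3.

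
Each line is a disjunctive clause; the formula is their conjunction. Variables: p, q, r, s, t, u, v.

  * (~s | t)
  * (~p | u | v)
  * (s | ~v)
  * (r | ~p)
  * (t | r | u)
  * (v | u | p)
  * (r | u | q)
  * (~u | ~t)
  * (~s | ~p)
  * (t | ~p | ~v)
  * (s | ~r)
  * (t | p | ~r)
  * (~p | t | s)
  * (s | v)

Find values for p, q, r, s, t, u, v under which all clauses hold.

Pure literal: q appears only positively; assign q = True.
Set p = False and propagate.
Set r = True and propagate.
  then s is forced to True.
  then t is forced to True.
  then u is forced to False.
  then v is forced to True.
Check each clause:
  1. (t | ~s) — t is true.
  2. (v | ~p | u) — ~p is true.
  3. (~v | s) — s is true.
  4. (r | ~p) — r is true.
  5. (t | u | r) — r is true.
  6. (u | p | v) — v is true.
  7. (q | u | r) — q is true.
  8. (~u | ~t) — ~u is true.
  9. (~p | ~s) — ~p is true.
  10. (t | ~v | ~p) — t is true.
  11. (~r | s) — s is true.
  12. (t | ~r | p) — t is true.
  13. (s | ~p | t) — s is true.
  14. (v | s) — s is true.

p=0, q=1, r=1, s=1, t=1, u=0, v=1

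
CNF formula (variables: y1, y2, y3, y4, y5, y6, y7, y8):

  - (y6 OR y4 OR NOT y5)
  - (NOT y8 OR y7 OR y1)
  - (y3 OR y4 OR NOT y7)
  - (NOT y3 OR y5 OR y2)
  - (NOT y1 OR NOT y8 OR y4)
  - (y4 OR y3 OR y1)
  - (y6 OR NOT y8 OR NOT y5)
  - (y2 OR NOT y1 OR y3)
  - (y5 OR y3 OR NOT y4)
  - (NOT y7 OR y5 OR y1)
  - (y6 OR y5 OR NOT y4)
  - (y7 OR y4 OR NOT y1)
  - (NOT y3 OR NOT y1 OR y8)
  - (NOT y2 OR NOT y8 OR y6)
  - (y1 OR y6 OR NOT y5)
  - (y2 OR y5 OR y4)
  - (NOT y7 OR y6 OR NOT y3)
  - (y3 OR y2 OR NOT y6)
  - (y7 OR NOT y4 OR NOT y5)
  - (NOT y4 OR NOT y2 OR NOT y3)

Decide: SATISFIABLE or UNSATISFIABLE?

SATISFIABLE

Branch on y1: take y1 = False.
The remaining clauses are satisfied by y2 = False, y3 = True, y4 = False, y5 = True, y6 = True, y7 = True, y8 = False.
Every clause has at least one true literal under this assignment.
So y1=0, y2=0, y3=1, y4=0, y5=1, y6=1, y7=1, y8=0 is a satisfying assignment.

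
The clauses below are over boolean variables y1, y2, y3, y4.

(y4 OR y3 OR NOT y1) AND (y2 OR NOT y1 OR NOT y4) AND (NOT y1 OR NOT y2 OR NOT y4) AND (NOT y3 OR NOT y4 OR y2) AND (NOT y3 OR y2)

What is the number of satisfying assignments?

7

Satisfying assignments:
  y1=F y2=F y3=F y4=F
  y1=F y2=F y3=F y4=T
  y1=F y2=T y3=F y4=F
  y1=F y2=T y3=F y4=T
  y1=F y2=T y3=T y4=F
  y1=F y2=T y3=T y4=T
  y1=T y2=T y3=T y4=F
Count: 7.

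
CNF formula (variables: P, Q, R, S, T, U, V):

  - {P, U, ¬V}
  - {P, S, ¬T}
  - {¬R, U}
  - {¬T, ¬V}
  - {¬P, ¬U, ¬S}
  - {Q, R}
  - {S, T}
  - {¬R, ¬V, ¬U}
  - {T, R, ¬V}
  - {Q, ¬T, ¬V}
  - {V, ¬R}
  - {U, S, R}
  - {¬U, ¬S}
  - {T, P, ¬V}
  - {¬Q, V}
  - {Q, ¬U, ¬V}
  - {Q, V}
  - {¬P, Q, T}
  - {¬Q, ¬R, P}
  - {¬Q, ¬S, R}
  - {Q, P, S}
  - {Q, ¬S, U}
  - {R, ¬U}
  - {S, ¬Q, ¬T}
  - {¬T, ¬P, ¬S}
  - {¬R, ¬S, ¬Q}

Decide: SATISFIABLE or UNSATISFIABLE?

Q = True:
  propagation gives V=True, T=False, S=True, R=True; an empty clause results — contradiction.
Q = False:
  propagation gives R=True, U=True, V=False; an empty clause results — contradiction.
Every branch closes, so no satisfying assignment exists.

UNSATISFIABLE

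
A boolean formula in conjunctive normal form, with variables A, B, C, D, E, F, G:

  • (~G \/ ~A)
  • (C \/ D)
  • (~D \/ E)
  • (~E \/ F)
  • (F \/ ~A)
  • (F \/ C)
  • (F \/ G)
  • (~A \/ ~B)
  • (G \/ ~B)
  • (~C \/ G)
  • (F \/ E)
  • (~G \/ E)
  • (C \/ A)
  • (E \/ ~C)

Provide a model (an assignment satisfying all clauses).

F occurs only positively in the remaining clauses — set F = True.
Try A = False.
  then C is forced to True.
  then G is forced to True.
  then E is forced to True.
B, D are now unconstrained; take B = True, D = True.
Check each clause:
  1. (~A \/ ~G) — ~A is true.
  2. (C \/ D) — C is true.
  3. (E \/ ~D) — E is true.
  4. (~E \/ F) — F is true.
  5. (F \/ ~A) — ~A is true.
  6. (F \/ C) — C is true.
  7. (F \/ G) — F is true.
  8. (~B \/ ~A) — ~A is true.
  9. (~B \/ G) — G is true.
  10. (G \/ ~C) — G is true.
  11. (F \/ E) — E is true.
  12. (E \/ ~G) — E is true.
  13. (A \/ C) — C is true.
  14. (~C \/ E) — E is true.

A=0  B=1  C=1  D=1  E=1  F=1  G=1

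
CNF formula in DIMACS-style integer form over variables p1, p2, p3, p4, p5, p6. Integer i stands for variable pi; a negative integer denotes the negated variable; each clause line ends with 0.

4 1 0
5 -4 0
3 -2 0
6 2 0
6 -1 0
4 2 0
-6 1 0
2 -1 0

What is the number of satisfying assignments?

Satisfying assignments:
  p1=F p2=T p3=T p4=T p5=T p6=F
  p1=T p2=T p3=T p4=F p5=F p6=T
  p1=T p2=T p3=T p4=F p5=T p6=T
  p1=T p2=T p3=T p4=T p5=T p6=T
Count: 4.

4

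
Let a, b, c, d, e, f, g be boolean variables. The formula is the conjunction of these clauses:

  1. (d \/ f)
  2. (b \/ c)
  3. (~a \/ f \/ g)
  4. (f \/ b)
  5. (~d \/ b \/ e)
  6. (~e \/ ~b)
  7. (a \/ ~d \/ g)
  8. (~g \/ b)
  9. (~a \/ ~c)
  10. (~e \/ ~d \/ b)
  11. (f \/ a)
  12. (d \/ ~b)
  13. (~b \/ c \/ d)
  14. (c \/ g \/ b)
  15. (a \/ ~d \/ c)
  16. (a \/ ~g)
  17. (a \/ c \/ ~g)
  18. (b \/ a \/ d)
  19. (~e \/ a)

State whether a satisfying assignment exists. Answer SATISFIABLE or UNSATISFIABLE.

SATISFIABLE

Try a = True.
  then c is forced to False.
  then b is forced to True.
  then e is forced to False.
  then d is forced to True.
Set f = False and propagate.
  then g is forced to True.
So a=T, b=T, c=F, d=T, e=F, f=F, g=T is a satisfying assignment.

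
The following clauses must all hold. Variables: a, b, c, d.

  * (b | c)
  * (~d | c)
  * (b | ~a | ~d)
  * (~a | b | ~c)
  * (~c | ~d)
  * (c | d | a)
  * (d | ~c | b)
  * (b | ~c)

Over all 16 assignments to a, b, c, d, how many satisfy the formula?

Satisfying assignments:
  a=F b=T c=T d=F
  a=T b=T c=F d=F
  a=T b=T c=T d=F
That's 3 in total.

3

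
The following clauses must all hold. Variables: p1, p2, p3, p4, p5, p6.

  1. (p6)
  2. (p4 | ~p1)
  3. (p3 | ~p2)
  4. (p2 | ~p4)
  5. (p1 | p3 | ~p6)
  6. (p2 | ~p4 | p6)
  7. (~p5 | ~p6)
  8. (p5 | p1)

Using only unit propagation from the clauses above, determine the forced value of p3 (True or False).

True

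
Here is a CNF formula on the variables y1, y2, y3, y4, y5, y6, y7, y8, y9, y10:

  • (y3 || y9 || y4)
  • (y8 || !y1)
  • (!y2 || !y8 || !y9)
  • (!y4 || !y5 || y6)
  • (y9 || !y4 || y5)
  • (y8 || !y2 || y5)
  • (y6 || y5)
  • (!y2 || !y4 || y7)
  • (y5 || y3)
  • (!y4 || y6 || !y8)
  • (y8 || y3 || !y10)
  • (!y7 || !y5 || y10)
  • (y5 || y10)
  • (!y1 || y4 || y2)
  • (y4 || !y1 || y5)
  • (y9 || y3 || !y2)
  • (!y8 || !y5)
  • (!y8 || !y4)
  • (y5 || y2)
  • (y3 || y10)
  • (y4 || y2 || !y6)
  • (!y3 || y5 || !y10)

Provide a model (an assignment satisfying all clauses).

Pure literal: y1 appears only negated; assign y1 = False.
Try y2 = True.
Try y3 = True.
For the remaining variables, y4 = True, y5 = True, y6 = True, y7 = True, y8 = False, y9 = True, y10 = True works.

y1=False, y2=True, y3=True, y4=True, y5=True, y6=True, y7=True, y8=False, y9=True, y10=True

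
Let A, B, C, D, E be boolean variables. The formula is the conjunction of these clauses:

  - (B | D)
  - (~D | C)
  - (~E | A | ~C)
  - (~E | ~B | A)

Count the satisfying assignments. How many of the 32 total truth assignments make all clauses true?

Case analysis on A and B:
  A=1, B=1: E free; 3 ways for (C,D) × 2^1 = 6.
  A=1, B=0: remaining (C,D,E) ∈ {(1,1,0); (1,1,1)} — 2.
  A=0, B=1: remaining (C,D,E) ∈ {(0,0,0); (1,0,0); (1,1,0)} — 3.
  A=0, B=0: remaining (C,D,E) ∈ {(1,1,0)} — 1.
Total: 6 + 2 + 3 + 1 = 12.

12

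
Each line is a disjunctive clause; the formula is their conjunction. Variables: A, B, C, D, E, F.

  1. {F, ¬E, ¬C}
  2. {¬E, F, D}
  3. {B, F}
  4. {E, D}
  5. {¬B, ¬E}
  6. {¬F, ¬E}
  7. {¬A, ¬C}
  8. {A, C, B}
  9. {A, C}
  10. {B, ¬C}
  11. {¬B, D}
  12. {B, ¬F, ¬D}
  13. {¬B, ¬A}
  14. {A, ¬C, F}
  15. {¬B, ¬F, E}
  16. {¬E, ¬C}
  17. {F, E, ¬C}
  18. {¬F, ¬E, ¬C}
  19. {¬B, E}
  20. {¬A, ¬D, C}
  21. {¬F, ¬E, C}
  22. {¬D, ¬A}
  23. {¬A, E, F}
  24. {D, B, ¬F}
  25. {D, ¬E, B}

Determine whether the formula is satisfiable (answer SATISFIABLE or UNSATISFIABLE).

E = True:
  propagation gives B=False, F=True; an empty clause results — contradiction.
E = False:
  propagation gives D=True, B=False, F=True; an empty clause results — contradiction.
Every branch closes, so no satisfying assignment exists.

UNSATISFIABLE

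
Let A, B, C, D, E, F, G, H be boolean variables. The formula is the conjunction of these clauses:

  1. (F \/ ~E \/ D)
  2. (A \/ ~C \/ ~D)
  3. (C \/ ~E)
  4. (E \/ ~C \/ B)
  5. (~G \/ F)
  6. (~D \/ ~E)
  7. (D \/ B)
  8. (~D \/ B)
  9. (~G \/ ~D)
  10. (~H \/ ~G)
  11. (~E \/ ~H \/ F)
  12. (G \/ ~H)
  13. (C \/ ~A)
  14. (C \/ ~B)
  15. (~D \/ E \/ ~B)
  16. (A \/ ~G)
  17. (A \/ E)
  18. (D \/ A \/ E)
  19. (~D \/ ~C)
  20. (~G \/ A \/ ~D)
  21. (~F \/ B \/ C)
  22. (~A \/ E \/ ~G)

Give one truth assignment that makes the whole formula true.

A = False  B = True  C = True  D = False  E = True  F = True  G = False  H = False

H occurs only negated in the remaining clauses — set H = False.
Set A = False and propagate.
  then G is forced to False.
  then E is forced to True.
  then C is forced to True.
  then D is forced to False.
  then F is forced to True.
  then B is forced to True.
Check each clause:
  1. (D \/ ~E \/ F) — F is true.
  2. (~C \/ A \/ ~D) — ~D is true.
  3. (C \/ ~E) — C is true.
  4. (B \/ ~C \/ E) — B is true.
  5. (F \/ ~G) — ~G is true.
  6. (~D \/ ~E) — ~D is true.
  7. (B \/ D) — B is true.
  8. (~D \/ B) — B is true.
  9. (~G \/ ~D) — ~G is true.
  10. (~G \/ ~H) — ~H is true.
  11. (~H \/ F \/ ~E) — ~H is true.
  12. (G \/ ~H) — ~H is true.
  13. (~A \/ C) — C is true.
  14. (~B \/ C) — C is true.
  15. (~B \/ E \/ ~D) — ~D is true.
  16. (A \/ ~G) — ~G is true.
  17. (A \/ E) — E is true.
  18. (D \/ A \/ E) — E is true.
  19. (~D \/ ~C) — ~D is true.
  20. (~G \/ A \/ ~D) — ~D is true.
  21. (~F \/ C \/ B) — B is true.
  22. (E \/ ~G \/ ~A) — ~G is true.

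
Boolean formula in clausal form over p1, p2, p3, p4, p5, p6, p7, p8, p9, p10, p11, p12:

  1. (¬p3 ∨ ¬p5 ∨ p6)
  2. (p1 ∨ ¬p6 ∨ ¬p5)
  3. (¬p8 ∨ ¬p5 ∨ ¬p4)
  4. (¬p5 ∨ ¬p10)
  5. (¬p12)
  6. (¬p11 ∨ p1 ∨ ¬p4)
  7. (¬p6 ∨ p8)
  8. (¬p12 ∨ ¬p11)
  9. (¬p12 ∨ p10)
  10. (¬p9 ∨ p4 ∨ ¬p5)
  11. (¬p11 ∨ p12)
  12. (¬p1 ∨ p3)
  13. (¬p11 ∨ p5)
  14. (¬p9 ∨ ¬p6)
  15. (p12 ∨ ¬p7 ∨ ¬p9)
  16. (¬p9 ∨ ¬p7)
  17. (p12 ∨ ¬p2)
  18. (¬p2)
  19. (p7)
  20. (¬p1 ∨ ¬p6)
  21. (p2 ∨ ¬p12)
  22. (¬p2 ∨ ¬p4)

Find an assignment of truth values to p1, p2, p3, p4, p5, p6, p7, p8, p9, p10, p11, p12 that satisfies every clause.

p1=0  p2=0  p3=1  p4=1  p5=0  p6=0  p7=1  p8=1  p9=0  p10=1  p11=0  p12=0

Unit propagation: (¬p12) forces p12 = False.
The clause (¬p11) is unit: p11 must be False.
The clause (¬p2) is unit: p2 must be False.
(p7) is a unit clause, so p7 = True.
The clause (¬p9) is unit: p9 must be False.
p5 occurs only negated in the remaining clauses — set p5 = False.
Branch on p1: take p1 = False.
Try p6 = False.
p3, p4, p8, p10 are now unconstrained; take p3 = True, p4 = True, p8 = True, p10 = True.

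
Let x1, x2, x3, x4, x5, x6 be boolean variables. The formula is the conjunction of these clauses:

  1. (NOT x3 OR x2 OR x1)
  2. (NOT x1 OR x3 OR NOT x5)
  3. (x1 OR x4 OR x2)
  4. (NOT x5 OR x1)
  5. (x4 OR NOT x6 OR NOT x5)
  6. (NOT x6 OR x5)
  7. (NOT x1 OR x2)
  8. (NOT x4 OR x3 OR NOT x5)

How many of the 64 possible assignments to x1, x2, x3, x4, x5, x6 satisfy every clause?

Case analysis on x1 and x5:
  x1=T, x5=T: remaining (x2,x3,x4,x6) ∈ {(T,T,F,F); (T,T,T,F); (T,T,T,T)} — 3.
  x1=T, x5=F: remaining (x2,x3,x4,x6) ∈ {(T,F,F,F); (T,F,T,F); (T,T,F,F); (T,T,T,F)} — 4.
  x1=F, x5=T: a clause becomes empty — 0.
  x1=F, x5=F: 5 of the 16 assignments to (x2,x3,x4,x6) work.
Total: 3 + 4 + 0 + 5 = 12.

12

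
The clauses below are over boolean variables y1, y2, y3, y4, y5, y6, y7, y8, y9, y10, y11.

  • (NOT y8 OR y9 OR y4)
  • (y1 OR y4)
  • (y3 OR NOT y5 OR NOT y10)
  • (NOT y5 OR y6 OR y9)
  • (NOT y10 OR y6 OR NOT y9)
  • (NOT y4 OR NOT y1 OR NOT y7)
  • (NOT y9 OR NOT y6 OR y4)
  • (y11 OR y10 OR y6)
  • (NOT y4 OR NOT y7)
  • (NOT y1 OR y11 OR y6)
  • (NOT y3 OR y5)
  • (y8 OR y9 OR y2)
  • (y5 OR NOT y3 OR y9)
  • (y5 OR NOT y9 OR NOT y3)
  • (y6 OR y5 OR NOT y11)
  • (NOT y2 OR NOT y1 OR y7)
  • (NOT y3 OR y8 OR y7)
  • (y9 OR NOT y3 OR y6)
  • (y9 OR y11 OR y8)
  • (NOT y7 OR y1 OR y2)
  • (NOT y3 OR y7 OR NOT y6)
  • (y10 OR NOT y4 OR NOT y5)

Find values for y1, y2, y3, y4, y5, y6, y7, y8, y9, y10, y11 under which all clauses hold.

y1 = True, y2 = False, y3 = False, y4 = True, y5 = False, y6 = True, y7 = False, y8 = True, y9 = True, y10 = True, y11 = False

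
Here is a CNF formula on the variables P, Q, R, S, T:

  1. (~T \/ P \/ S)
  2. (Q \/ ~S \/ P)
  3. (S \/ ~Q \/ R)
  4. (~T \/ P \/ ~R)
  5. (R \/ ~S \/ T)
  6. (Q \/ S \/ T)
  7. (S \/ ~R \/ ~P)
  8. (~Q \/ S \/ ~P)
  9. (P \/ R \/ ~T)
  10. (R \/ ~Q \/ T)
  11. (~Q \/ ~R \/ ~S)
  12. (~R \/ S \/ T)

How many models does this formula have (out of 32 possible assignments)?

5

The models are:
  P=T Q=F R=F S=F T=T
  P=T Q=F R=F S=T T=T
  P=T Q=F R=T S=T T=F
  P=T Q=F R=T S=T T=T
  P=T Q=T R=F S=T T=T
Count: 5.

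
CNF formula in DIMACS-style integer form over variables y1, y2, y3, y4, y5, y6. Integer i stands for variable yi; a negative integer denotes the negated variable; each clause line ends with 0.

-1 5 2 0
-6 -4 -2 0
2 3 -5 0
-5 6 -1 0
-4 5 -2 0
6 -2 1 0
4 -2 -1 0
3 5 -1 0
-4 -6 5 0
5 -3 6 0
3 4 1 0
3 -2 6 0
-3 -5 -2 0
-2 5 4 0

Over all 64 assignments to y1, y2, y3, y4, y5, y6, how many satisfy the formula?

The models are:
  y1=0 y2=0 y3=0 y4=1 y5=0 y6=0
  y1=0 y2=0 y3=1 y4=0 y5=0 y6=1
  y1=0 y2=0 y3=1 y4=0 y5=1 y6=0
  y1=0 y2=0 y3=1 y4=0 y5=1 y6=1
  y1=0 y2=0 y3=1 y4=1 y5=1 y6=0
  y1=0 y2=0 y3=1 y4=1 y5=1 y6=1
  y1=1 y2=0 y3=1 y4=0 y5=1 y6=1
  y1=1 y2=0 y3=1 y4=1 y5=1 y6=1
That's 8 in total.

8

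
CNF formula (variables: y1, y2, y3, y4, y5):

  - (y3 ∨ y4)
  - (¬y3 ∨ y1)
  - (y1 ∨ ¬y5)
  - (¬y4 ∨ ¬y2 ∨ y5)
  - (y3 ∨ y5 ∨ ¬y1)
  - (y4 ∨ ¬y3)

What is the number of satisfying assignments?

6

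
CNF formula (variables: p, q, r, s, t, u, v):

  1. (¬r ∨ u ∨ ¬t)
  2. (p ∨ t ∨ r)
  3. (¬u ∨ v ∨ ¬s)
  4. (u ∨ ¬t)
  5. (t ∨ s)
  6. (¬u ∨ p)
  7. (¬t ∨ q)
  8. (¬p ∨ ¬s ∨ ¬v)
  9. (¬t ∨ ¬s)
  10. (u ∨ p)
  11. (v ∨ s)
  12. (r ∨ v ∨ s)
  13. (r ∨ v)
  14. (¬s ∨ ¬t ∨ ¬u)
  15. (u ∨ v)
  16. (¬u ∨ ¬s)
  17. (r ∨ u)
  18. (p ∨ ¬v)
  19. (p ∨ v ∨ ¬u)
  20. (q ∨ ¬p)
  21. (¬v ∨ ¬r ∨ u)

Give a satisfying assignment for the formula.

Pure literal: q appears only positively; assign q = True.
Set p = True and propagate.
For the remaining variables, r = False, s = False, t = True, u = True, v = True works.
Every clause has at least one true literal under this assignment.

p = True, q = True, r = False, s = False, t = True, u = True, v = True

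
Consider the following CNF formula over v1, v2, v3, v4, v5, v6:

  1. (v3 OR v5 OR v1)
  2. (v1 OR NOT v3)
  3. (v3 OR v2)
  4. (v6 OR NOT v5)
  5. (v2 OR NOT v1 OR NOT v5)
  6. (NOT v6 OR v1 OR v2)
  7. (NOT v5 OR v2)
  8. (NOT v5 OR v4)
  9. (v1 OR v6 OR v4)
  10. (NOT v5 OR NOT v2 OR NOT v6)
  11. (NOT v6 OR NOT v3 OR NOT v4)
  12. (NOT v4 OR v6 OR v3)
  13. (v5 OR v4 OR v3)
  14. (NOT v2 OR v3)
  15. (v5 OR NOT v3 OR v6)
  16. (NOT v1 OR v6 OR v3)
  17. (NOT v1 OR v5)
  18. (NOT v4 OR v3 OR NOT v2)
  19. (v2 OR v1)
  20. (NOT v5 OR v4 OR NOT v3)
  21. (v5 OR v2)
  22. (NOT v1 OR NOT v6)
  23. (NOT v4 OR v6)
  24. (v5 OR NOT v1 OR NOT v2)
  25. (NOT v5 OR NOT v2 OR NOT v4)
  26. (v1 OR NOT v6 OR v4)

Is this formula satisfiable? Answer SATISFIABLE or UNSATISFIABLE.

UNSATISFIABLE

v5 = True:
  propagation gives v6=True, v2=True; an empty clause results — contradiction.
v5 = False:
  propagation gives v1=False, v3=True; an empty clause results — contradiction.
Every branch closes, so no satisfying assignment exists.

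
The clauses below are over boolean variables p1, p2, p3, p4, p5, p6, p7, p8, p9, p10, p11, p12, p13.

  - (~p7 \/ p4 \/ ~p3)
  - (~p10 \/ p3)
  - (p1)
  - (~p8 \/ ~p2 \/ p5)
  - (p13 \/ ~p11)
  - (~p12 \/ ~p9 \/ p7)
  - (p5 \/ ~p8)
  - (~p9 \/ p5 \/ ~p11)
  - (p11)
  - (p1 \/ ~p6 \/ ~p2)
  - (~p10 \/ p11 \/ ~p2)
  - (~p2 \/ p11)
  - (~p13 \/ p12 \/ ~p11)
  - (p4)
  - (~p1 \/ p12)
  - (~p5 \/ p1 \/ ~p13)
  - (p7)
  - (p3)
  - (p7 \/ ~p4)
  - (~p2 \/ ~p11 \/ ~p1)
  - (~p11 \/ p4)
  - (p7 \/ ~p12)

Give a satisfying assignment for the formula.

(p1) is a unit clause, so p1 = True.
Unit propagation: (p11) forces p11 = True.
The clause (p13) is unit: p13 must be True.
The clause (p12) is unit: p12 must be True.
Unit propagation: (p4) forces p4 = True.
Unit propagation: (p7) forces p7 = True.
Unit propagation: (p3) forces p3 = True.
Unit propagation: (~p2) forces p2 = False.
Pure literal: p5 appears only positively; assign p5 = True.
p8 occurs only negated in the remaining clauses — set p8 = False.
p6, p9, p10 are now unconstrained; take p6 = True, p9 = True, p10 = True.

p1 = True, p2 = False, p3 = True, p4 = True, p5 = True, p6 = True, p7 = True, p8 = False, p9 = True, p10 = True, p11 = True, p12 = True, p13 = True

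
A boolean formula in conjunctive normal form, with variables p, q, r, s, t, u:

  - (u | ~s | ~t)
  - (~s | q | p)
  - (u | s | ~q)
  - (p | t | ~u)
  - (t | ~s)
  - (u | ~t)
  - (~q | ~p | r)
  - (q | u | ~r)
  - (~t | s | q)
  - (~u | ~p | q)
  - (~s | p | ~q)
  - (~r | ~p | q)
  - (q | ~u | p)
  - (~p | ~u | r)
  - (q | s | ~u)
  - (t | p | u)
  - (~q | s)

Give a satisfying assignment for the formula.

p = True  q = False  r = False  s = False  t = False  u = False

Check each clause:
  1. (~t | ~s | u) — ~t is true.
  2. (p | ~s | q) — p is true.
  3. (s | u | ~q) — ~q is true.
  4. (t | p | ~u) — p is true.
  5. (t | ~s) — ~s is true.
  6. (u | ~t) — ~t is true.
  7. (~q | ~p | r) — ~q is true.
  8. (~r | u | q) — ~r is true.
  9. (q | ~t | s) — ~t is true.
  10. (~u | q | ~p) — ~u is true.
  11. (~s | ~q | p) — p is true.
  12. (~p | q | ~r) — ~r is true.
  13. (~u | p | q) — p is true.
  14. (~u | ~p | r) — ~u is true.
  15. (~u | q | s) — ~u is true.
  16. (u | t | p) — p is true.
  17. (s | ~q) — ~q is true.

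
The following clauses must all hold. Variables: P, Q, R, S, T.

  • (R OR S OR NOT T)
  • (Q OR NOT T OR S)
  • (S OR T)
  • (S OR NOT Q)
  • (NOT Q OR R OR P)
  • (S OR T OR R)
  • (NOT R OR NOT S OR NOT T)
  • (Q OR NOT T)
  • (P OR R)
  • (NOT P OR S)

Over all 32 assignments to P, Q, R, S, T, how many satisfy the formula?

7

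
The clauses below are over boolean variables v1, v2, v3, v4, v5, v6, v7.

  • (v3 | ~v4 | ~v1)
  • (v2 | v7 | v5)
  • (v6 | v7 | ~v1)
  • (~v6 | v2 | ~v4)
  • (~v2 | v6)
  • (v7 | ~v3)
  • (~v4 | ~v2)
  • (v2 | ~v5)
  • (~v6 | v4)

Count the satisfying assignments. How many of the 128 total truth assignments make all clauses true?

7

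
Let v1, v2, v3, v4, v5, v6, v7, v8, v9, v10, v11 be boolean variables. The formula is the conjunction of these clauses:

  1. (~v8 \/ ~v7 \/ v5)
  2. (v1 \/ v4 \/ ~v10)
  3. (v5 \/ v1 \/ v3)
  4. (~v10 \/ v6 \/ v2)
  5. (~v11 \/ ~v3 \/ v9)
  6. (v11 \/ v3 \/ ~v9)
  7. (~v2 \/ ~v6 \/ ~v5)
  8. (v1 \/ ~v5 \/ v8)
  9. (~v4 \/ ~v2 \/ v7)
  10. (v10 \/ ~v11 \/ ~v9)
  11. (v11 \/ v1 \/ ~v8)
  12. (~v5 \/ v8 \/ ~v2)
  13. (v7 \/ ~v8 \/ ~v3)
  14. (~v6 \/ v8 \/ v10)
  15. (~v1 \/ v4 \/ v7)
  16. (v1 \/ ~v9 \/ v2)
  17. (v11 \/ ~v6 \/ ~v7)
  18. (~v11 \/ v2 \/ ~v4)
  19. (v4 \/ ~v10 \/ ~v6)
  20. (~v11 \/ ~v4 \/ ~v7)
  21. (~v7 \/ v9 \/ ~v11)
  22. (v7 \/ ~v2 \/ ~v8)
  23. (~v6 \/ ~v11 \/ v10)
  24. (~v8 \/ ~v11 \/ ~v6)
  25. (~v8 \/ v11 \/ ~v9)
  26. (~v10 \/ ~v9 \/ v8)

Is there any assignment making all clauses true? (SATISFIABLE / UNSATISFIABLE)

SATISFIABLE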